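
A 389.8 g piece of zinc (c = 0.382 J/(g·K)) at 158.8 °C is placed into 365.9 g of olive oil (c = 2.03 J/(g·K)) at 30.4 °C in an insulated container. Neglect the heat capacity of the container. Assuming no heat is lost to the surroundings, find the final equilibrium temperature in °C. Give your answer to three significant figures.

T_f = 51.8 °C

Heat lost by zinc = heat gained by olive oil.
(389.8)(0.382)(158.8 − T) = (365.9)(2.03)(T − 30.4)
148.9036 (158.8 − T) = 742.777 (T − 30.4)
23646 − 148.9036 T = 742.777 T − 22580
46226 = 891.6806 T
T = 51.84 °C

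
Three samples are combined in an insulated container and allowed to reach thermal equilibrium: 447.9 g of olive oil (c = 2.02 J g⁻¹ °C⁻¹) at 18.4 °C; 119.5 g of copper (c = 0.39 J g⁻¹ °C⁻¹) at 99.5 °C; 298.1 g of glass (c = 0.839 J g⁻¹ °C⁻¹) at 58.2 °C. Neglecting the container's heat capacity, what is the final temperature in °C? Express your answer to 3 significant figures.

Σ mᵢcᵢ(T − Tᵢ) = 0  ⇒  T = Σ mᵢcᵢTᵢ / Σ mᵢcᵢ
Σ mᵢcᵢ = 447.9×2.02 + 119.5×0.39 + 298.1×0.839 = 1201.4689
Σ mᵢcᵢTᵢ = 904.758×18.4 + 46.605×99.5 + 250.1059×58.2 = 35841
T = 35841 / 1201.4689 = 29.83 °C

T_f = 29.8 °C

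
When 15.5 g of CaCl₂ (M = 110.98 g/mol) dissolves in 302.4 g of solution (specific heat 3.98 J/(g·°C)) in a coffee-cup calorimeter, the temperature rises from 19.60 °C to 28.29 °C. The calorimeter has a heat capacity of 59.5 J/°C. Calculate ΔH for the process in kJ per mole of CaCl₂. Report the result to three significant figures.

|ΔT| = |28.29 − 19.60| = 8.69 °C
|q_surr| = (302.4 × 3.98 + 59.5) × 8.69 = 1263.052 × 8.69 = 10980 J
n(CaCl₂) = 15.5 / 110.98 = 0.1397 mol
Temperature rose, so q_rxn = −|q_surr| = -10.98 kJ
ΔH = q_rxn / n = -78.60 kJ/mol

ΔH = -78.6 kJ/mol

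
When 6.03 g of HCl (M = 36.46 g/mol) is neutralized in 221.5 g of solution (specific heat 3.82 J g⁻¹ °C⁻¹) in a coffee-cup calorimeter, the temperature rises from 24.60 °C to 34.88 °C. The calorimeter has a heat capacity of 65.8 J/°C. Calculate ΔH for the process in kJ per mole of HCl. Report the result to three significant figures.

ΔH = -56.7 kJ/mol

|ΔT| = |34.88 − 24.60| = 10.28 °C
|q_surr| = (221.5 × 3.82 + 65.8) × 10.28 = 911.93 × 10.28 = 9375 J
n(HCl) = 6.03 / 36.46 = 0.1654 mol
Temperature rose, so q_rxn = −|q_surr| = -9.375 kJ
ΔH = q_rxn / n = -56.68 kJ/mol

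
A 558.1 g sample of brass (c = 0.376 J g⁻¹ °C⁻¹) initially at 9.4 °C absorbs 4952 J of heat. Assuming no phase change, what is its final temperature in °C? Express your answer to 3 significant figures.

ΔT = q / (m c) = 4952 / (558.1 × 0.376) = 23.60 °C
T_f = 9.4 + 23.60 = 33.00 °C

T_f = 33.0 °C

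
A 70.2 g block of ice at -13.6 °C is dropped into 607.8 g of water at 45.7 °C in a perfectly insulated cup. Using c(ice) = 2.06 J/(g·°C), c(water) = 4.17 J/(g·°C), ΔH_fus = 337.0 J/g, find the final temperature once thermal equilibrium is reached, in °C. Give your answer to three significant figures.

T_f = 31.9 °C

Heat to bring ice to 0 °C and melt it: q₁ = 70.2×2.06×13.6 + 70.2×337.0 = 25624 J
Heat the water can supply cooling to 0 °C: 607.8×4.17×45.7 = 115828 J > q₁, so all ice melts.
Energy balance: 607.8×4.17×(45.7 − T) = 25624 + 70.2×4.17×(T − 0)
2534.526(45.7 − T) = 25624 + 292.734 T
115828 − 25624 = 2827.260 T
T = 90204 / 2827.260 = 31.91 °C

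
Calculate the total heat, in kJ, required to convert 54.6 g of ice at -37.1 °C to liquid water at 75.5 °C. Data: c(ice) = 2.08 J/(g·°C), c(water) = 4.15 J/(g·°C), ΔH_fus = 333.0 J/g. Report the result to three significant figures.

q1 (heat ice -37.1→0.0 °C): 54.6 × 2.08 × 37.1 = 4213 J
q2 (melt at 0 °C): 54.6 × 333.0 = 18182 J
q3 (heat water 0.0→75.5 °C): 54.6 × 4.15 × 75.5 = 17108 J
Total: 4213 + 18182 + 17108 = 39503 J = 39.5 kJ

q = 39.5 kJ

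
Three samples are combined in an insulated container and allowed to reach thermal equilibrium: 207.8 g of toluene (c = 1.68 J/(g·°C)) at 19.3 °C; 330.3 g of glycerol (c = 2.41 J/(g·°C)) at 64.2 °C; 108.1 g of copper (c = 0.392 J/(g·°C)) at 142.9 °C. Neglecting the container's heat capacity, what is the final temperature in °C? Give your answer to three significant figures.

T_f = 53.8 °C

Σ mᵢcᵢ(T − Tᵢ) = 0  ⇒  T = Σ mᵢcᵢTᵢ / Σ mᵢcᵢ
Σ mᵢcᵢ = 207.8×1.68 + 330.3×2.41 + 108.1×0.392 = 1187.5022
Σ mᵢcᵢTᵢ = 349.104×19.3 + 796.023×64.2 + 42.3752×142.9 = 63898
T = 63898 / 1187.5022 = 53.81 °C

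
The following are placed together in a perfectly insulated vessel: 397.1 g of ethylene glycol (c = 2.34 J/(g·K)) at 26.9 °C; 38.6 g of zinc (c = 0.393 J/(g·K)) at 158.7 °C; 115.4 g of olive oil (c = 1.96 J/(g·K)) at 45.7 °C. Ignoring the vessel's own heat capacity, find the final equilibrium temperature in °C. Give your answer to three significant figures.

Σ mᵢcᵢ(T − Tᵢ) = 0  ⇒  T = Σ mᵢcᵢTᵢ / Σ mᵢcᵢ
Σ mᵢcᵢ = 397.1×2.34 + 38.6×0.393 + 115.4×1.96 = 1170.5678
Σ mᵢcᵢTᵢ = 929.214×26.9 + 15.1698×158.7 + 226.184×45.7 = 37740
T = 37740 / 1170.5678 = 32.24 °C

T_f = 32.2 °C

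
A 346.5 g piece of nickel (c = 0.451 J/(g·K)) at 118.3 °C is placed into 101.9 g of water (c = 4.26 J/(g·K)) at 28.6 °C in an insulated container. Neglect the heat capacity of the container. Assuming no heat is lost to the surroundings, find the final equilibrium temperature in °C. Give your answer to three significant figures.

T_f = 52.3 °C

Heat lost by nickel = heat gained by water.
(346.5)(0.451)(118.3 − T) = (101.9)(4.26)(T − 28.6)
156.2715 (118.3 − T) = 434.094 (T − 28.6)
18487 − 156.2715 T = 434.094 T − 12415
30902 = 590.3655 T
T = 52.34 °C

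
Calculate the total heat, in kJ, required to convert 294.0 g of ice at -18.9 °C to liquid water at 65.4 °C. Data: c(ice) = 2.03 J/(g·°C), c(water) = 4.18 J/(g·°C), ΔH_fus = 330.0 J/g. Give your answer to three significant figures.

q1 (heat ice -18.9→0.0 °C): 294.0 × 2.03 × 18.9 = 11280 J
q2 (melt at 0 °C): 294.0 × 330.0 = 97020 J
q3 (heat water 0.0→65.4 °C): 294.0 × 4.18 × 65.4 = 80371 J
Total: 11280 + 97020 + 80371 = 188671 J = 189 kJ

q = 189 kJ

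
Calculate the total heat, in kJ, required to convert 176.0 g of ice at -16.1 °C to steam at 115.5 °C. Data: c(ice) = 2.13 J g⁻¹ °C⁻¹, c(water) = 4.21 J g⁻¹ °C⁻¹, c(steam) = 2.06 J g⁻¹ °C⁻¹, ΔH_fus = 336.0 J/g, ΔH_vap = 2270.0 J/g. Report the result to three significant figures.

q1 (heat ice -16.1→0.0 °C): 176.0 × 2.13 × 16.1 = 6036 J
q2 (melt at 0 °C): 176.0 × 336.0 = 59136 J
q3 (heat water 0.0→100.0 °C): 176.0 × 4.21 × 100.0 = 74096 J
q4 (vaporize at 100 °C): 176.0 × 2270.0 = 399520 J
q5 (heat steam 100.0→115.5 °C): 176.0 × 2.06 × 15.5 = 5620 J
Total: 6036 + 59136 + 74096 + 399520 + 5620 = 544408 J = 544 kJ

q = 544 kJ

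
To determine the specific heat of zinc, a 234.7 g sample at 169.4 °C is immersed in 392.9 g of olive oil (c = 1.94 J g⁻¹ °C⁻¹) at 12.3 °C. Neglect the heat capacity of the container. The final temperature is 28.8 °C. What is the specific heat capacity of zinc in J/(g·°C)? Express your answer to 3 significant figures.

q_gained = (392.9 × 1.94) × (28.8 − 12.3) = 12580 J
q_lost = 234.7 × c × (169.4 − 28.8) = 32998.82 c
Set equal: c = 12580 / 32998.82 = 0.381 J/(g·°C)

c = 0.381 J/(g·°C)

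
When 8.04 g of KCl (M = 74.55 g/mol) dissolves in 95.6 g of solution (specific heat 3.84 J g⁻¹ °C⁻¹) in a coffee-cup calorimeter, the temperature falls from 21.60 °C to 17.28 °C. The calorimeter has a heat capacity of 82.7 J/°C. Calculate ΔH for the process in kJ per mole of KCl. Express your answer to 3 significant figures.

ΔH = 18.0 kJ/mol

|ΔT| = |17.28 − 21.60| = 4.32 °C
|q_surr| = (95.6 × 3.84 + 82.7) × 4.32 = 449.804 × 4.32 = 1943 J
n(KCl) = 8.04 / 74.55 = 0.1078 mol
Temperature fell, so q_rxn = +|q_surr| = 1.943 kJ
ΔH = q_rxn / n = 18.02 kJ/mol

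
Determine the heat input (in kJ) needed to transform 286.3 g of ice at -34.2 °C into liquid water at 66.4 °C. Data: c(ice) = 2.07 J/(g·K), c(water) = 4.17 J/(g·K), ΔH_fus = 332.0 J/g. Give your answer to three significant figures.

q = 195 kJ

q1 (heat ice -34.2→0.0 °C): 286.3 × 2.07 × 34.2 = 20268 J
q2 (melt at 0 °C): 286.3 × 332.0 = 95052 J
q3 (heat water 0.0→66.4 °C): 286.3 × 4.17 × 66.4 = 79273 J
Total: 20268 + 95052 + 79273 = 194593 J = 195 kJ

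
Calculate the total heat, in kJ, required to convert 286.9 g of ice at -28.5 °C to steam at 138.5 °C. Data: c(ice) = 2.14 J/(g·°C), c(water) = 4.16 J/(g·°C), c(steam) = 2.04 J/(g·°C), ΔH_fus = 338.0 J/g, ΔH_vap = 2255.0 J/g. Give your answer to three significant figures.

q = 903 kJ

q1 (heat ice -28.5→0.0 °C): 286.9 × 2.14 × 28.5 = 17498 J
q2 (melt at 0 °C): 286.9 × 338.0 = 96972 J
q3 (heat water 0.0→100.0 °C): 286.9 × 4.16 × 100.0 = 119350 J
q4 (vaporize at 100 °C): 286.9 × 2255.0 = 646960 J
q5 (heat steam 100.0→138.5 °C): 286.9 × 2.04 × 38.5 = 22533 J
Total: 17498 + 96972 + 119350 + 646960 + 22533 = 903313 J = 903 kJ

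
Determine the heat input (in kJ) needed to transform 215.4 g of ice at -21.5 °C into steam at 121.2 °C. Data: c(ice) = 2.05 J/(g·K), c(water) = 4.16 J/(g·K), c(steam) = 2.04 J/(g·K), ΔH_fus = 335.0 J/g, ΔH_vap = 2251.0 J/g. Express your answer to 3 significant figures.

q1 (heat ice -21.5→0.0 °C): 215.4 × 2.05 × 21.5 = 9494 J
q2 (melt at 0 °C): 215.4 × 335.0 = 72159 J
q3 (heat water 0.0→100.0 °C): 215.4 × 4.16 × 100.0 = 89606 J
q4 (vaporize at 100 °C): 215.4 × 2251.0 = 484865 J
q5 (heat steam 100.0→121.2 °C): 215.4 × 2.04 × 21.2 = 9316 J
Total: 9494 + 72159 + 89606 + 484865 + 9316 = 665440 J = 665 kJ

q = 665 kJ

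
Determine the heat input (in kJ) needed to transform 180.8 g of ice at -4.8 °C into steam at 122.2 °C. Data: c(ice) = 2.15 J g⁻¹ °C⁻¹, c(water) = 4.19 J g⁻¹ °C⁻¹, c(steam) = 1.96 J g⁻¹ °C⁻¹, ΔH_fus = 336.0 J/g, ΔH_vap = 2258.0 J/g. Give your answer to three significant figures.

q = 554 kJ

q1 (heat ice -4.8→0.0 °C): 180.8 × 2.15 × 4.8 = 1866 J
q2 (melt at 0 °C): 180.8 × 336.0 = 60749 J
q3 (heat water 0.0→100.0 °C): 180.8 × 4.19 × 100.0 = 75755 J
q4 (vaporize at 100 °C): 180.8 × 2258.0 = 408246 J
q5 (heat steam 100.0→122.2 °C): 180.8 × 1.96 × 22.2 = 7867 J
Total: 1866 + 60749 + 75755 + 408246 + 7867 = 554483 J = 554 kJ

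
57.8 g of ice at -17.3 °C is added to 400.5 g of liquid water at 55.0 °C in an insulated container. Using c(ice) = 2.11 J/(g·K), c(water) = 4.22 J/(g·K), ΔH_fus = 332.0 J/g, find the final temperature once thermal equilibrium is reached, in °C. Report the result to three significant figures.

Heat to bring ice to 0 °C and melt it: q₁ = 57.8×2.11×17.3 + 57.8×332.0 = 21299 J
Heat the water can supply cooling to 0 °C: 400.5×4.22×55.0 = 92956.1 J > q₁, so all ice melts.
Energy balance: 400.5×4.22×(55.0 − T) = 21299 + 57.8×4.22×(T − 0)
1690.11(55.0 − T) = 21299 + 243.916 T
92956.1 − 21299 = 1934.026 T
T = 71657.1 / 1934.026 = 37.05 °C

T_f = 37.1 °C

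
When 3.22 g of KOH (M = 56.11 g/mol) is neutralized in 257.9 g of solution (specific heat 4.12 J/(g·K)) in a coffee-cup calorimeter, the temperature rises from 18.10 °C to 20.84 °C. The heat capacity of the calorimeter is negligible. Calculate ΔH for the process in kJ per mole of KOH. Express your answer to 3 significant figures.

ΔH = -50.7 kJ/mol

|ΔT| = |20.84 − 18.10| = 2.74 °C
|q_surr| = (257.9 × 4.12) × 2.74 = 1062.548 × 2.74 = 2911 J
n(KOH) = 3.22 / 56.11 = 0.05739 mol
Temperature rose, so q_rxn = −|q_surr| = -2.911 kJ
ΔH = q_rxn / n = -50.72 kJ/mol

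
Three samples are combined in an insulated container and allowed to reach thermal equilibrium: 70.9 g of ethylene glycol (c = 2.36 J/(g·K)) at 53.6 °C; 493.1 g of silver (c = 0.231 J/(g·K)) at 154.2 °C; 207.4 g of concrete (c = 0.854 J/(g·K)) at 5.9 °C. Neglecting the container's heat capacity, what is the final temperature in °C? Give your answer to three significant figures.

T_f = 60.2 °C

Σ mᵢcᵢ(T − Tᵢ) = 0  ⇒  T = Σ mᵢcᵢTᵢ / Σ mᵢcᵢ
Σ mᵢcᵢ = 70.9×2.36 + 493.1×0.231 + 207.4×0.854 = 458.3497
Σ mᵢcᵢTᵢ = 167.324×53.6 + 113.9061×154.2 + 177.1196×5.9 = 27578
T = 27578 / 458.3497 = 60.17 °C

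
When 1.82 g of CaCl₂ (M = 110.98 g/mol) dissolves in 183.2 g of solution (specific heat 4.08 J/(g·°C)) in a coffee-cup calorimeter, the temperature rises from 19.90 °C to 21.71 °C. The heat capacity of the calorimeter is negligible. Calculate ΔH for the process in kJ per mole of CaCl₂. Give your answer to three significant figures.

|ΔT| = |21.71 − 19.90| = 1.81 °C
|q_surr| = (183.2 × 4.08) × 1.81 = 747.456 × 1.81 = 1353 J
n(CaCl₂) = 1.82 / 110.98 = 0.01640 mol
Temperature rose, so q_rxn = −|q_surr| = -1.353 kJ
ΔH = q_rxn / n = -82.50 kJ/mol

ΔH = -82.5 kJ/mol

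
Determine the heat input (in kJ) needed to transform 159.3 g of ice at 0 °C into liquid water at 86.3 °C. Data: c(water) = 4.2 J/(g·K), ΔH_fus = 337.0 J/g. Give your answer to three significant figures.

q1 (melt at 0 °C): 159.3 × 337.0 = 53684 J
q2 (heat water 0.0→86.3 °C): 159.3 × 4.2 × 86.3 = 57740 J
Total: 53684 + 57740 = 111424 J = 111 kJ

q = 111 kJ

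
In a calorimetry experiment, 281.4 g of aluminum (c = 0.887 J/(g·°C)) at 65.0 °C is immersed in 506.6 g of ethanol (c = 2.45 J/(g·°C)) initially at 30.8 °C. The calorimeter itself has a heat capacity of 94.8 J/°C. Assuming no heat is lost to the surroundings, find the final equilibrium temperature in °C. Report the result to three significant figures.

T_f = 36.2 °C

Heat lost by aluminum = heat gained by ethanol + calorimeter.
(281.4)(0.887)(65.0 − T) = [(506.6)(2.45) + 94.8](T − 30.8)
249.6018 (65.0 − T) = 1335.97 (T − 30.8)
16224 − 249.6018 T = 1335.97 T − 41148
57372 = 1585.5718 T
T = 36.18 °C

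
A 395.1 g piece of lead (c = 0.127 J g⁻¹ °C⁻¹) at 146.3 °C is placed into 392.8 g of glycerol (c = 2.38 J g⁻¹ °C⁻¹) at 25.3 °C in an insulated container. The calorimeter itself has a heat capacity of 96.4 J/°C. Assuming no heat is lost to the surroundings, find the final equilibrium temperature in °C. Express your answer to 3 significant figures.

T_f = 30.9 °C

Heat lost by lead = heat gained by glycerol + calorimeter.
(395.1)(0.127)(146.3 − T) = [(392.8)(2.38) + 96.4](T − 25.3)
50.1777 (146.3 − T) = 1031.264 (T − 25.3)
7341.0 − 50.1777 T = 1031.264 T − 26091
33432.0 = 1081.4417 T
T = 30.91 °C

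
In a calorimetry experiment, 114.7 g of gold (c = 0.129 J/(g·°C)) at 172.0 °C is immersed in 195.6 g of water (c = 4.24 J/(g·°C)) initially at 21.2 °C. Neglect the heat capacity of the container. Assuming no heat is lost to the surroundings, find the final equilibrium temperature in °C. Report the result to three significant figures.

T_f = 23.8 °C

Heat lost by gold = heat gained by water.
(114.7)(0.129)(172.0 − T) = (195.6)(4.24)(T − 21.2)
14.7963 (172.0 − T) = 829.344 (T − 21.2)
2545.0 − 14.7963 T = 829.344 T − 17582
20127.0 = 844.1403 T
T = 23.84 °C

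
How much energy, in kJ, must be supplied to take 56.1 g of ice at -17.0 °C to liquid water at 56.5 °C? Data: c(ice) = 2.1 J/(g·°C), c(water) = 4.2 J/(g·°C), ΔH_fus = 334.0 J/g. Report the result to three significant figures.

q = 34.1 kJ

q1 (heat ice -17.0→0.0 °C): 56.1 × 2.1 × 17.0 = 2003 J
q2 (melt at 0 °C): 56.1 × 334.0 = 18737 J
q3 (heat water 0.0→56.5 °C): 56.1 × 4.2 × 56.5 = 13313 J
Total: 2003 + 18737 + 13313 = 34053 J = 34.1 kJ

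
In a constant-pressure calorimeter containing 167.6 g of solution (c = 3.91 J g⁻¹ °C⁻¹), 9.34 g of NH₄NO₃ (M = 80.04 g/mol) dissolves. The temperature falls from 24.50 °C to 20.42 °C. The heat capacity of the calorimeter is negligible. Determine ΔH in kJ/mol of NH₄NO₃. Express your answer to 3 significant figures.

ΔH = 22.9 kJ/mol

|ΔT| = |20.42 − 24.50| = 4.08 °C
|q_surr| = (167.6 × 3.91) × 4.08 = 655.316 × 4.08 = 2674 J
n(NH₄NO₃) = 9.34 / 80.04 = 0.1167 mol
Temperature fell, so q_rxn = +|q_surr| = 2.674 kJ
ΔH = q_rxn / n = 22.91 kJ/mol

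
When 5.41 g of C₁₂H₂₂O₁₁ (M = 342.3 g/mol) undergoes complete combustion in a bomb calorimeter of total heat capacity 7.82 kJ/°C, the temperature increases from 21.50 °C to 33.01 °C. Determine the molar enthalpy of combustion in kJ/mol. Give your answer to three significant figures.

ΔH = -5690 kJ/mol

ΔT = 33.01 − 21.50 = 11.51 °C
q_cal = C_cal × ΔT = 7.82 × 11.51 = 90.0082 kJ
n = 5.41 / 342.3 = 0.015805 mol
q_rxn = −q_cal = -90.0082 kJ
ΔH = -90.0082 / 0.015805 = -5694.9 kJ/mol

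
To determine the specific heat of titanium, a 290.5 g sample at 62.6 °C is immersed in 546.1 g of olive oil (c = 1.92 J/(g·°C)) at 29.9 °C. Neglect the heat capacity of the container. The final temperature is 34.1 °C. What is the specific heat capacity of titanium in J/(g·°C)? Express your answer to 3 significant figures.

q_gained = (546.1 × 1.92) × (34.1 − 29.9) = 4404 J
q_lost = 290.5 × c × (62.6 − 34.1) = 8279.25 c
Set equal: c = 4404 / 8279.25 = 0.532 J/(g·°C)

c = 0.532 J/(g·°C)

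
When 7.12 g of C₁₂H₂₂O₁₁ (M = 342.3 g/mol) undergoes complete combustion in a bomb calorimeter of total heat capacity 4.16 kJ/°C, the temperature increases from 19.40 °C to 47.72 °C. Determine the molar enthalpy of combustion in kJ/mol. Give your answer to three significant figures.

ΔT = 47.72 − 19.40 = 28.32 °C
q_cal = C_cal × ΔT = 4.16 × 28.32 = 117.8112 kJ
n = 7.12 / 342.3 = 0.02080 mol
q_rxn = −q_cal = -117.8112 kJ
ΔH = -117.8112 / 0.02080 = -5664 kJ/mol

ΔH = -5660 kJ/mol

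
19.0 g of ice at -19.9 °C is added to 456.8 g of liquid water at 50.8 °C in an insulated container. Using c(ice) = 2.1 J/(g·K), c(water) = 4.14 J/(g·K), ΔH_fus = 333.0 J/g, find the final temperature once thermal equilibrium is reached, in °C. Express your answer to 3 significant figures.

T_f = 45.2 °C

Heat to bring ice to 0 °C and melt it: q₁ = 19.0×2.1×19.9 + 19.0×333.0 = 7121.0 J
Heat the water can supply cooling to 0 °C: 456.8×4.14×50.8 = 96070.5 J > q₁, so all ice melts.
Energy balance: 456.8×4.14×(50.8 − T) = 7121.0 + 19.0×4.14×(T − 0)
1891.152(50.8 − T) = 7121.0 + 78.66 T
96070.5 − 7121.0 = 1969.812 T
T = 88949.5 / 1969.812 = 45.16 °C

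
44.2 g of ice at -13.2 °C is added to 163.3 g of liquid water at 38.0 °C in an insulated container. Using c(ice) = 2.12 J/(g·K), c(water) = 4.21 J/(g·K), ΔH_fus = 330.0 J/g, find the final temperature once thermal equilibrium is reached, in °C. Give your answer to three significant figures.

T_f = 11.8 °C

Heat to bring ice to 0 °C and melt it: q₁ = 44.2×2.12×13.2 + 44.2×330.0 = 15823 J
Heat the water can supply cooling to 0 °C: 163.3×4.21×38.0 = 26124.7 J > q₁, so all ice melts.
Energy balance: 163.3×4.21×(38.0 − T) = 15823 + 44.2×4.21×(T − 0)
687.493(38.0 − T) = 15823 + 186.082 T
26124.7 − 15823 = 873.575 T
T = 10301.7 / 873.575 = 11.79 °C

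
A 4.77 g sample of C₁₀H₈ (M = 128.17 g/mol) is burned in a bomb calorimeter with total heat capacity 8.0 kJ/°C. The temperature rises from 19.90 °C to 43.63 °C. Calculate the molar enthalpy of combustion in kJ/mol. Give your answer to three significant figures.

ΔT = 43.63 − 19.90 = 23.73 °C
q_cal = C_cal × ΔT = 8.0 × 23.73 = 189.84 kJ
n = 4.77 / 128.17 = 0.03722 mol
q_rxn = −q_cal = -189.84 kJ
ΔH = -189.84 / 0.03722 = -5100 kJ/mol

ΔH = -5100 kJ/mol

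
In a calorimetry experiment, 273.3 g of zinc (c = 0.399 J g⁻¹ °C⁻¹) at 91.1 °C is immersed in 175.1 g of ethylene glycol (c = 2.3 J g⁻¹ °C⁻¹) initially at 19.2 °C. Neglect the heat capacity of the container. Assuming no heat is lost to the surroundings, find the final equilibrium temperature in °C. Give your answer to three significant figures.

T_f = 34.5 °C

Heat lost by zinc = heat gained by ethylene glycol.
(273.3)(0.399)(91.1 − T) = (175.1)(2.3)(T − 19.2)
109.0467 (91.1 − T) = 402.73 (T − 19.2)
9934.2 − 109.0467 T = 402.73 T − 7732.4
17666.6 = 511.7767 T
T = 34.52 °C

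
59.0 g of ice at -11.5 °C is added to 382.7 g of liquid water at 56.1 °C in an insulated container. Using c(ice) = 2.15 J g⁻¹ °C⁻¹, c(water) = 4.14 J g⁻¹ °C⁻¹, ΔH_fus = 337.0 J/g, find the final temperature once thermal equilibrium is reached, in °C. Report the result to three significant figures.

Heat to bring ice to 0 °C and melt it: q₁ = 59.0×2.15×11.5 + 59.0×337.0 = 21342 J
Heat the water can supply cooling to 0 °C: 382.7×4.14×56.1 = 88883.6 J > q₁, so all ice melts.
Energy balance: 382.7×4.14×(56.1 − T) = 21342 + 59.0×4.14×(T − 0)
1584.378(56.1 − T) = 21342 + 244.26 T
88883.6 − 21342 = 1828.638 T
T = 67541.6 / 1828.638 = 36.94 °C

T_f = 36.9 °C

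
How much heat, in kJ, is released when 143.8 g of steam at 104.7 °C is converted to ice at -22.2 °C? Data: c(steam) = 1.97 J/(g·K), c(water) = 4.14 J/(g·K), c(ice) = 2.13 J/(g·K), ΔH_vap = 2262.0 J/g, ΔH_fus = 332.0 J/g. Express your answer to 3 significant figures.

q = 441 kJ

q1 (cool steam 104.7→100 °C): 143.8 × 1.97 × 4.7 = 1331 J
q2 (condense at 100 °C): 143.8 × 2262.0 = 325276 J
q3 (cool water 100→0 °C): 143.8 × 4.14 × 100.0 = 59533 J
q4 (freeze at 0 °C): 143.8 × 332.0 = 47742 J
q5 (cool ice 0→-22.2 °C): 143.8 × 2.13 × 22.2 = 6800 J
Total: 1331 + 325276 + 59533 + 47742 + 6800 = 440682 J = 441 kJ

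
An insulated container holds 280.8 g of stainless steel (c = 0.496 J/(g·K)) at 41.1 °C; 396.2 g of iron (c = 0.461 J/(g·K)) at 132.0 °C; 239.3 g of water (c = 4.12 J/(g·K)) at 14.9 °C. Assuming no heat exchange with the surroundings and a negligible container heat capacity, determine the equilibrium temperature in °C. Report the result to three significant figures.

Σ mᵢcᵢ(T − Tᵢ) = 0  ⇒  T = Σ mᵢcᵢTᵢ / Σ mᵢcᵢ
Σ mᵢcᵢ = 280.8×0.496 + 396.2×0.461 + 239.3×4.12 = 1307.8410
Σ mᵢcᵢTᵢ = 139.2768×41.1 + 182.6482×132.0 + 985.916×14.9 = 44524
T = 44524 / 1307.8410 = 34.04 °C

T_f = 34.0 °C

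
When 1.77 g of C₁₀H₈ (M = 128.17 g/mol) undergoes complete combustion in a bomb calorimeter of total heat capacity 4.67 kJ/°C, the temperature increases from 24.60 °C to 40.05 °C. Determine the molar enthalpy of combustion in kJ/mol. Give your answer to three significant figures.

ΔT = 40.05 − 24.60 = 15.45 °C
q_cal = C_cal × ΔT = 4.67 × 15.45 = 72.1515 kJ
n = 1.77 / 128.17 = 0.01381 mol
q_rxn = −q_cal = -72.1515 kJ
ΔH = -72.1515 / 0.01381 = -5224.6 kJ/mol

ΔH = -5220 kJ/mol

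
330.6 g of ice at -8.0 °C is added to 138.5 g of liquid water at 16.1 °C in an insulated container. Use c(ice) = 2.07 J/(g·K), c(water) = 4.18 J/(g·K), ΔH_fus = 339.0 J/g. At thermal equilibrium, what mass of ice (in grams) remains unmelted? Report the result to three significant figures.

Heat to warm all ice to 0 °C: 330.6×2.07×8.0 = 5474.7 J
Heat released by water cooling to 0 °C: 138.5×4.18×16.1 = 9320.8 J
9320.8 J < 5474.7 + 330.6×339.0 = 117548.1 J, so not all ice melts; final T = 0 °C.
Heat left for melting: 9320.8 − 5474.7 = 3846.1 J
Mass melted = 3846.1 / 339.0 = 11.35 g
Ice remaining = 330.6 − 11.35 = 319.25 g

m_ice remaining = 319 g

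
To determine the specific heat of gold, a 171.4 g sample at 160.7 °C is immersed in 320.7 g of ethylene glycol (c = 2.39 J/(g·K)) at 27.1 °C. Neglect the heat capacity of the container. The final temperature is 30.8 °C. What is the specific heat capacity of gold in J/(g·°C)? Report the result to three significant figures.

q_gained = (320.7 × 2.39) × (30.8 − 27.1) = 2836 J
q_lost = 171.4 × c × (160.7 − 30.8) = 22264.86 c
Set equal: c = 2836 / 22264.86 = 0.127 J/(g·°C)

c = 0.127 J/(g·°C)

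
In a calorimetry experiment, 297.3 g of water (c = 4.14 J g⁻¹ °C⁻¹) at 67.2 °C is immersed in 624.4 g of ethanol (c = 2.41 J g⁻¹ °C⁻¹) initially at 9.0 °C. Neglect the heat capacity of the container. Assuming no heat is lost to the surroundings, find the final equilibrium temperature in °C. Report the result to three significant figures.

T_f = 35.2 °C

Heat lost by water = heat gained by ethanol.
(297.3)(4.14)(67.2 − T) = (624.4)(2.41)(T − 9.0)
1230.822 (67.2 − T) = 1504.804 (T − 9.0)
82711 − 1230.822 T = 1504.804 T − 13543
96254 = 2735.626 T
T = 35.19 °C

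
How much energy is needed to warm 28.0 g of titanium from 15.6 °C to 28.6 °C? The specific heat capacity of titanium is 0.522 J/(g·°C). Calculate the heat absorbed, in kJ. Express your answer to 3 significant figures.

q = m c ΔT = 28.0 × 0.522 × (28.6 − 15.6)
q = 28.0 × 0.522 × 13.0 = 190.0 J = 0.190 kJ

q = 0.190 kJ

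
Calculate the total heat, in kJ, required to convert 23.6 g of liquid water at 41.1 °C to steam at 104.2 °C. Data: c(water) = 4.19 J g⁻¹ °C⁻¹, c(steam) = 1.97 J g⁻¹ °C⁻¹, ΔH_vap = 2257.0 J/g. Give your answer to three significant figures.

q1 (heat water 41.1→100.0 °C): 23.6 × 4.19 × 58.9 = 5824 J
q2 (vaporize at 100 °C): 23.6 × 2257.0 = 53265 J
q3 (heat steam 100.0→104.2 °C): 23.6 × 1.97 × 4.2 = 195 J
Total: 5824 + 53265 + 195 = 59284 J = 59.3 kJ

q = 59.3 kJ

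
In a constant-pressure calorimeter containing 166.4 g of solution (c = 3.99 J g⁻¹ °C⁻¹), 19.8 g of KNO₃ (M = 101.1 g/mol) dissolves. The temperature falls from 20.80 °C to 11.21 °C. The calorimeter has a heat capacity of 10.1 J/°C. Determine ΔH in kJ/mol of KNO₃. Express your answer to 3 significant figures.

|ΔT| = |11.21 − 20.80| = 9.59 °C
|q_surr| = (166.4 × 3.99 + 10.1) × 9.59 = 674.036 × 9.59 = 6464 J
n(KNO₃) = 19.8 / 101.1 = 0.1958 mol
Temperature fell, so q_rxn = +|q_surr| = 6.464 kJ
ΔH = q_rxn / n = 33.01 kJ/mol

ΔH = 33.0 kJ/mol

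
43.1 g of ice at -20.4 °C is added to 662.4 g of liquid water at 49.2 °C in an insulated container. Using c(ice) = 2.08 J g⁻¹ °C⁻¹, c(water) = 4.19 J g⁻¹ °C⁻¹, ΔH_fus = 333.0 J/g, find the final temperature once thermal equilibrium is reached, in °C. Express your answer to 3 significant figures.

Heat to bring ice to 0 °C and melt it: q₁ = 43.1×2.08×20.4 + 43.1×333.0 = 16181 J
Heat the water can supply cooling to 0 °C: 662.4×4.19×49.2 = 136552 J > q₁, so all ice melts.
Energy balance: 662.4×4.19×(49.2 − T) = 16181 + 43.1×4.19×(T − 0)
2775.456(49.2 − T) = 16181 + 180.589 T
136552 − 16181 = 2956.045 T
T = 120371 / 2956.045 = 40.72 °C

T_f = 40.7 °C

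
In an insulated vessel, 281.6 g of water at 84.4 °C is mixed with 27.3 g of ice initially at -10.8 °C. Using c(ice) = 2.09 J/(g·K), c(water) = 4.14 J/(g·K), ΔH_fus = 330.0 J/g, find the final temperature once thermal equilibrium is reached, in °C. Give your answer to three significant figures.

T_f = 69.4 °C

Heat to bring ice to 0 °C and melt it: q₁ = 27.3×2.09×10.8 + 27.3×330.0 = 9625.2 J
Heat the water can supply cooling to 0 °C: 281.6×4.14×84.4 = 98395.5 J > q₁, so all ice melts.
Energy balance: 281.6×4.14×(84.4 − T) = 9625.2 + 27.3×4.14×(T − 0)
1165.824(84.4 − T) = 9625.2 + 113.022 T
98395.5 − 9625.2 = 1278.846 T
T = 88770.3 / 1278.846 = 69.41 °C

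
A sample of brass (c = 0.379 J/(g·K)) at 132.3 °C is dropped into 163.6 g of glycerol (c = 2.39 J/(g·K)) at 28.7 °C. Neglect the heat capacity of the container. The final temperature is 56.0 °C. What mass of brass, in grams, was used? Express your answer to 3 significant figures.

m = 369 g

q_gained = (163.6 × 2.39) × (56.0 − 28.7) = 10670 J
q_lost = m × 0.379 × (132.3 − 56.0) = 28.9177 m
m = 10670 / 28.9177 = 369 g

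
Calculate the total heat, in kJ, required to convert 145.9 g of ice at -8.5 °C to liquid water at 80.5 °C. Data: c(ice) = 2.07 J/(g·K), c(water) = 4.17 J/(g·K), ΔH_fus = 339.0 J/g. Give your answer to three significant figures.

q1 (heat ice -8.5→0.0 °C): 145.9 × 2.07 × 8.5 = 2567 J
q2 (melt at 0 °C): 145.9 × 339.0 = 49460 J
q3 (heat water 0.0→80.5 °C): 145.9 × 4.17 × 80.5 = 48976 J
Total: 2567 + 49460 + 48976 = 101003 J = 101 kJ

q = 101 kJ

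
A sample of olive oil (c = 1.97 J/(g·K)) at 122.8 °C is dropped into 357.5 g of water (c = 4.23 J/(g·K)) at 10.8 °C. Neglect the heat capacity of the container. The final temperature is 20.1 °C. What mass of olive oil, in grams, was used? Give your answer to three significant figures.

q_gained = (357.5 × 4.23) × (20.1 − 10.8) = 14060 J
q_lost = m × 1.97 × (122.8 − 20.1) = 202.319 m
m = 14060 / 202.319 = 69.5 g

m = 69.5 g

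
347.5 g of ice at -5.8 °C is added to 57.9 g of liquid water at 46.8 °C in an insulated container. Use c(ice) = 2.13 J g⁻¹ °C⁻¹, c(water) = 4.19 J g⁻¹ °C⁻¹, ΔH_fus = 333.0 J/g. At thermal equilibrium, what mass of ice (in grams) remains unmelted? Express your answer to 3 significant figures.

Heat to warm all ice to 0 °C: 347.5×2.13×5.8 = 4293.0 J
Heat released by water cooling to 0 °C: 57.9×4.19×46.8 = 11354 J
11354 J < 4293.0 + 347.5×333.0 = 120010.5 J, so not all ice melts; final T = 0 °C.
Heat left for melting: 11354 − 4293.0 = 7061.0 J
Mass melted = 7061.0 / 333.0 = 21.20 g
Ice remaining = 347.5 − 21.20 = 326.30 g

m_ice remaining = 326 g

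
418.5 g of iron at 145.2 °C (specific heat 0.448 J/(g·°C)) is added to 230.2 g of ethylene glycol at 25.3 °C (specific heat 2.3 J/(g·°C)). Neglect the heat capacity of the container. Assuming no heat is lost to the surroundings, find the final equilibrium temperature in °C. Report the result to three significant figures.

Heat lost by iron = heat gained by ethylene glycol.
(418.5)(0.448)(145.2 − T) = (230.2)(2.3)(T − 25.3)
187.488 (145.2 − T) = 529.46 (T − 25.3)
27223 − 187.488 T = 529.46 T − 13395
40618 = 716.948 T
T = 56.65 °C

T_f = 56.7 °C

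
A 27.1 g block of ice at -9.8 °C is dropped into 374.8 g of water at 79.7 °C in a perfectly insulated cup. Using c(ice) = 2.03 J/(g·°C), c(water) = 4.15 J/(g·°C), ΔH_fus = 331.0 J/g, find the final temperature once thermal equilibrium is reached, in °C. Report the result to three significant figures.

Heat to bring ice to 0 °C and melt it: q₁ = 27.1×2.03×9.8 + 27.1×331.0 = 9509.2 J
Heat the water can supply cooling to 0 °C: 374.8×4.15×79.7 = 123967 J > q₁, so all ice melts.
Energy balance: 374.8×4.15×(79.7 − T) = 9509.2 + 27.1×4.15×(T − 0)
1555.42(79.7 − T) = 9509.2 + 112.465 T
123967 − 9509.2 = 1667.885 T
T = 114457.8 / 1667.885 = 68.62 °C

T_f = 68.6 °C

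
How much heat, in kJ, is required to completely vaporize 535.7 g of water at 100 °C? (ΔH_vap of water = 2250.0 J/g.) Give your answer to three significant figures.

q = 1210 kJ

q = m × ΔH_vap = 535.7 × 2250.0 = 1205000 J = 1210 kJ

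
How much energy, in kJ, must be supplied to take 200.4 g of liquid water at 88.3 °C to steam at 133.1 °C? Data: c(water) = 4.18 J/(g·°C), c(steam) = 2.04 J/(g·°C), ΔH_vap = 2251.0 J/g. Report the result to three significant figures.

q1 (heat water 88.3→100.0 °C): 200.4 × 4.18 × 11.7 = 9801 J
q2 (vaporize at 100 °C): 200.4 × 2251.0 = 451100 J
q3 (heat steam 100.0→133.1 °C): 200.4 × 2.04 × 33.1 = 13532 J
Total: 9801 + 451100 + 13532 = 474433 J = 474 kJ

q = 474 kJ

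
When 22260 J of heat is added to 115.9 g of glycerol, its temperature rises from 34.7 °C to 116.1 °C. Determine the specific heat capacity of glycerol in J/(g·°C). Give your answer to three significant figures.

c = 2.36 J/(g·°C)

c = q / (m ΔT) = 22260 / (115.9 × 81.4)
c = 22260 / 9434.26 = 2.36 J/(g·°C)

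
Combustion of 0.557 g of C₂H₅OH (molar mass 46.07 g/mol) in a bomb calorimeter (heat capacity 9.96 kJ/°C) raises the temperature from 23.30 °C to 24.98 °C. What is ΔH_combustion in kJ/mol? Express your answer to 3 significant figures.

ΔH = -1380 kJ/mol

ΔT = 24.98 − 23.30 = 1.68 °C
q_cal = C_cal × ΔT = 9.96 × 1.68 = 16.7328 kJ
n = 0.557 / 46.07 = 0.01209 mol
q_rxn = −q_cal = -16.7328 kJ
ΔH = -16.7328 / 0.01209 = -1384 kJ/mol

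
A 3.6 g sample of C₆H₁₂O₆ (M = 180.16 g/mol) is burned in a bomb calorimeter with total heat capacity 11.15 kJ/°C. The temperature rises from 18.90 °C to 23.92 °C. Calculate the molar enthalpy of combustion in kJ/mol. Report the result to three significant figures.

ΔT = 23.92 − 18.90 = 5.02 °C
q_cal = C_cal × ΔT = 11.15 × 5.02 = 55.973 kJ
n = 3.6 / 180.16 = 0.01998 mol
q_rxn = −q_cal = -55.973 kJ
ΔH = -55.973 / 0.01998 = -2801 kJ/mol

ΔH = -2800 kJ/mol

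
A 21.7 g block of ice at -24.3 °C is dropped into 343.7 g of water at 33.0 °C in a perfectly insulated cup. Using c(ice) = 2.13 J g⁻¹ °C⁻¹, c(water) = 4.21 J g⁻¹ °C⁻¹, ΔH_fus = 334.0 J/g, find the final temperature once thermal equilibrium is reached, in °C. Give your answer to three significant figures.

T_f = 25.6 °C

Heat to bring ice to 0 °C and melt it: q₁ = 21.7×2.13×24.3 + 21.7×334.0 = 8371.0 J
Heat the water can supply cooling to 0 °C: 343.7×4.21×33.0 = 47750.2 J > q₁, so all ice melts.
Energy balance: 343.7×4.21×(33.0 − T) = 8371.0 + 21.7×4.21×(T − 0)
1446.977(33.0 − T) = 8371.0 + 91.357 T
47750.2 − 8371.0 = 1538.334 T
T = 39379.2 / 1538.334 = 25.60 °C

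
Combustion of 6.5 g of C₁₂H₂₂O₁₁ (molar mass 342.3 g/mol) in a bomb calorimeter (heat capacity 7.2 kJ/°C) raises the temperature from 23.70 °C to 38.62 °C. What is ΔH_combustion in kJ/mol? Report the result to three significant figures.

ΔH = -5660 kJ/mol

ΔT = 38.62 − 23.70 = 14.92 °C
q_cal = C_cal × ΔT = 7.2 × 14.92 = 107.424 kJ
n = 6.5 / 342.3 = 0.01899 mol
q_rxn = −q_cal = -107.424 kJ
ΔH = -107.424 / 0.01899 = -5657 kJ/mol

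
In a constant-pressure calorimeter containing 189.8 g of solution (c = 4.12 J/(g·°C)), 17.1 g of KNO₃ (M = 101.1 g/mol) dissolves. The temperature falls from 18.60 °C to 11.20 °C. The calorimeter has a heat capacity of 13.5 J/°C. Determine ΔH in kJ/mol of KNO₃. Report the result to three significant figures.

|ΔT| = |11.20 − 18.60| = 7.40 °C
|q_surr| = (189.8 × 4.12 + 13.5) × 7.40 = 795.476 × 7.40 = 5887 J
n(KNO₃) = 17.1 / 101.1 = 0.1691 mol
Temperature fell, so q_rxn = +|q_surr| = 5.887 kJ
ΔH = q_rxn / n = 34.81 kJ/mol

ΔH = 34.8 kJ/mol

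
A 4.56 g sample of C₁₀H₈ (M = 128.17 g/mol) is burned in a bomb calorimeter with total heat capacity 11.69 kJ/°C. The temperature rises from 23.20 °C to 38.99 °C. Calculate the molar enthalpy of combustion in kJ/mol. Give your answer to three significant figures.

ΔT = 38.99 − 23.20 = 15.79 °C
q_cal = C_cal × ΔT = 11.69 × 15.79 = 184.5851 kJ
n = 4.56 / 128.17 = 0.03558 mol
q_rxn = −q_cal = -184.5851 kJ
ΔH = -184.5851 / 0.03558 = -5188 kJ/mol

ΔH = -5190 kJ/mol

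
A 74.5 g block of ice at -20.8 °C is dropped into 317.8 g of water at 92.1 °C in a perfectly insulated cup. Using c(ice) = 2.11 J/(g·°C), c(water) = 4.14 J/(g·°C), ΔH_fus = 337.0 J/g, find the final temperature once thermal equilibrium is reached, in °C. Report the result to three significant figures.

Heat to bring ice to 0 °C and melt it: q₁ = 74.5×2.11×20.8 + 74.5×337.0 = 28376 J
Heat the water can supply cooling to 0 °C: 317.8×4.14×92.1 = 121175 J > q₁, so all ice melts.
Energy balance: 317.8×4.14×(92.1 − T) = 28376 + 74.5×4.14×(T − 0)
1315.692(92.1 − T) = 28376 + 308.43 T
121175 − 28376 = 1624.122 T
T = 92799 / 1624.122 = 57.14 °C

T_f = 57.1 °C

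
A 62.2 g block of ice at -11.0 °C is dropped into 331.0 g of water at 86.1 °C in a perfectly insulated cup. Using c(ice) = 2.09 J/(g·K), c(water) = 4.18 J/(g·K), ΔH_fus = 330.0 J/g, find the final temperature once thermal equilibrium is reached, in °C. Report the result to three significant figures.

Heat to bring ice to 0 °C and melt it: q₁ = 62.2×2.09×11.0 + 62.2×330.0 = 21956 J
Heat the water can supply cooling to 0 °C: 331.0×4.18×86.1 = 119126 J > q₁, so all ice melts.
Energy balance: 331.0×4.18×(86.1 − T) = 21956 + 62.2×4.18×(T − 0)
1383.58(86.1 − T) = 21956 + 259.996 T
119126 − 21956 = 1643.576 T
T = 97170 / 1643.576 = 59.12 °C

T_f = 59.1 °C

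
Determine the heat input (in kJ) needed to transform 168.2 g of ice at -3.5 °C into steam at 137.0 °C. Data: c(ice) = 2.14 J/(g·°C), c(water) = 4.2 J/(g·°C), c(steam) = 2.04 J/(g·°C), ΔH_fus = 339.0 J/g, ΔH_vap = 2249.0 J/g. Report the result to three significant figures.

q = 520 kJ

q1 (heat ice -3.5→0.0 °C): 168.2 × 2.14 × 3.5 = 1260 J
q2 (melt at 0 °C): 168.2 × 339.0 = 57020 J
q3 (heat water 0.0→100.0 °C): 168.2 × 4.2 × 100.0 = 70644 J
q4 (vaporize at 100 °C): 168.2 × 2249.0 = 378282 J
q5 (heat steam 100.0→137.0 °C): 168.2 × 2.04 × 37.0 = 12696 J
Total: 1260 + 57020 + 70644 + 378282 + 12696 = 519902 J = 520 kJ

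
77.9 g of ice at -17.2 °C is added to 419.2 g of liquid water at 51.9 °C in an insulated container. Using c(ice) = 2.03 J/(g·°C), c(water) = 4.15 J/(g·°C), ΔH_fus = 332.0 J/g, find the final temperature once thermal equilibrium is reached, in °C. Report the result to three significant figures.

Heat to bring ice to 0 °C and melt it: q₁ = 77.9×2.03×17.2 + 77.9×332.0 = 28583 J
Heat the water can supply cooling to 0 °C: 419.2×4.15×51.9 = 90289.4 J > q₁, so all ice melts.
Energy balance: 419.2×4.15×(51.9 − T) = 28583 + 77.9×4.15×(T − 0)
1739.68(51.9 − T) = 28583 + 323.285 T
90289.4 − 28583 = 2062.965 T
T = 61706.4 / 2062.965 = 29.91 °C

T_f = 29.9 °C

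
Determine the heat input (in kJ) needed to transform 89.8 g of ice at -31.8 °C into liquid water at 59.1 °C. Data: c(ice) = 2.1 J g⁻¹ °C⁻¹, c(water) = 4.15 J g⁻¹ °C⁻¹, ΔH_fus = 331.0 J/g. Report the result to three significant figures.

q1 (heat ice -31.8→0.0 °C): 89.8 × 2.1 × 31.8 = 5997 J
q2 (melt at 0 °C): 89.8 × 331.0 = 29724 J
q3 (heat water 0.0→59.1 °C): 89.8 × 4.15 × 59.1 = 22025 J
Total: 5997 + 29724 + 22025 = 57746 J = 57.7 kJ

q = 57.7 kJ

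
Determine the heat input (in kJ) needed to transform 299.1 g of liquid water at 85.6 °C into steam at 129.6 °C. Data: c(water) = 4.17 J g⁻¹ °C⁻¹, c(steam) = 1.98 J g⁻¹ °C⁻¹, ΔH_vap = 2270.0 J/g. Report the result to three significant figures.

q1 (heat water 85.6→100.0 °C): 299.1 × 4.17 × 14.4 = 17960 J
q2 (vaporize at 100 °C): 299.1 × 2270.0 = 678957 J
q3 (heat steam 100.0→129.6 °C): 299.1 × 1.98 × 29.6 = 17530 J
Total: 17960 + 678957 + 17530 = 714447 J = 714 kJ

q = 714 kJ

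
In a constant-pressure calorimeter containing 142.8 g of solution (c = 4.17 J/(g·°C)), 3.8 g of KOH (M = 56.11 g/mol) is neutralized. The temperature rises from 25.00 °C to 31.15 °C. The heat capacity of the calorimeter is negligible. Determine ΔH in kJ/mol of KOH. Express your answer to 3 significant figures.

ΔH = -54.1 kJ/mol

|ΔT| = |31.15 − 25.00| = 6.15 °C
|q_surr| = (142.8 × 4.17) × 6.15 = 595.476 × 6.15 = 3662 J
n(KOH) = 3.8 / 56.11 = 0.06772 mol
Temperature rose, so q_rxn = −|q_surr| = -3.662 kJ
ΔH = q_rxn / n = -54.08 kJ/mol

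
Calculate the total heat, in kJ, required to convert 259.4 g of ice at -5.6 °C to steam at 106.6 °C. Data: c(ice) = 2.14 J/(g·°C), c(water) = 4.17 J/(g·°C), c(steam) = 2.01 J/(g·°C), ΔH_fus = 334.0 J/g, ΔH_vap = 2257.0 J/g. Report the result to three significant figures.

q1 (heat ice -5.6→0.0 °C): 259.4 × 2.14 × 5.6 = 3109 J
q2 (melt at 0 °C): 259.4 × 334.0 = 86640 J
q3 (heat water 0.0→100.0 °C): 259.4 × 4.17 × 100.0 = 108170 J
q4 (vaporize at 100 °C): 259.4 × 2257.0 = 585466 J
q5 (heat steam 100.0→106.6 °C): 259.4 × 2.01 × 6.6 = 3441 J
Total: 3109 + 86640 + 108170 + 585466 + 3441 = 786826 J = 787 kJ

q = 787 kJ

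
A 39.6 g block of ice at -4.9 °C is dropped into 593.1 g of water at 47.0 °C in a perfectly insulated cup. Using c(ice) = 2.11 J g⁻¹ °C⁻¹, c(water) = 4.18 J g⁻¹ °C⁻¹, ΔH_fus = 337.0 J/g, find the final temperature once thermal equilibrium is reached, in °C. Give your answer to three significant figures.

Heat to bring ice to 0 °C and melt it: q₁ = 39.6×2.11×4.9 + 39.6×337.0 = 13755 J
Heat the water can supply cooling to 0 °C: 593.1×4.18×47.0 = 116520 J > q₁, so all ice melts.
Energy balance: 593.1×4.18×(47.0 − T) = 13755 + 39.6×4.18×(T − 0)
2479.158(47.0 − T) = 13755 + 165.528 T
116520 − 13755 = 2644.686 T
T = 102765 / 2644.686 = 38.86 °C

T_f = 38.9 °C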